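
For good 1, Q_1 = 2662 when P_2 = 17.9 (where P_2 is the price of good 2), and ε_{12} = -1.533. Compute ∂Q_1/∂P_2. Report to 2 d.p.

ε = (∂Q_1/∂P_2)·(P_2/Q_1) ⇒ ∂Q_1/∂P_2 = ε·Q_1/P_2 = -1.533 × 2662/17.9 ≈ -227.98.

-227.98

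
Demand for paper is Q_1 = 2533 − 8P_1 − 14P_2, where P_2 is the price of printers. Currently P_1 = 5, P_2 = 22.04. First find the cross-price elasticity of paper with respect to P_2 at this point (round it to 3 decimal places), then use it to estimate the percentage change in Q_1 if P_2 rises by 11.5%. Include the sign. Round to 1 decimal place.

-1.6%

At P_1 = 5, P_2 = 22.04: Q_1 = 2184.44.
∂Q_1/∂P_2 = -14.
ε = (∂Q_1/∂P_2)(P_2/Q_1) = -14.0000 × 22.04/2184.44 ≈ -0.141.
%ΔQ_1 ≈ ε × %ΔP_2 = -0.141 × (11.5%) = -1.6%.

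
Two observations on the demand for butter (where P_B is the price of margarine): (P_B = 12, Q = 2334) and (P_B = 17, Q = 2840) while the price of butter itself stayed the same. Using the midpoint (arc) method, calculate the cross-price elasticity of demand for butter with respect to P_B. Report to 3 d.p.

0.567

ΔQ_A = 2840 − 2334 = 506; ΔP_B = 17 − 12 = 5.
Midpoints: Q̄_A = 2587.0, P̄_B = 14.50.
ε = (ΔQ_A/Q̄_A)/(ΔP_B/P̄_B) = (506/2587.0)/(5/14.50) ≈ 0.567.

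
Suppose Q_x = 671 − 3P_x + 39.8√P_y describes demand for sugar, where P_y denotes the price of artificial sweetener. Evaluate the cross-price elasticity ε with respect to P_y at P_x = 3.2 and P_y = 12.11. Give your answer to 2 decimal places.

0.09

At P_x = 3.2 and P_y = 12.11: Q_x = 799.902.
∂Q_x/∂P_y = 39.8/(2√P_y) = 39.8/(2√12.11) = 5.7185.
ε = (∂Q_x/∂P_y)(P_y/Q_x) = 5.7185 × (12.11/799.902) ≈ 0.09.
ε > 0: substitutes.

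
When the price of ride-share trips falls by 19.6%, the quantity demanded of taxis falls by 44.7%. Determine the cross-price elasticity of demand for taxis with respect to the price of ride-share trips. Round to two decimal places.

ε = (%ΔQ of taxis) / (%ΔP of ride-share trips) = (-44.7%) / (-19.6%) ≈ 2.28.

2.28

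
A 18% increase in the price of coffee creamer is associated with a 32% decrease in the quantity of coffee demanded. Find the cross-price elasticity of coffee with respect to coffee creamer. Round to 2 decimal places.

-1.78

ε = (%ΔQ of coffee) / (%ΔP of coffee creamer) = (-32%) / (18%) ≈ -1.78.
Negative cross-price elasticity: complements.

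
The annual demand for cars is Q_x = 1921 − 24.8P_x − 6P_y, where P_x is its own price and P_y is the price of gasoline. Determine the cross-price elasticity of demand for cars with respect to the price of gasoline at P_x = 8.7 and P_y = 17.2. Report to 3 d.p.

-0.064

At P_x = 8.7 and P_y = 17.2: Q_x = 1602.04.
∂Q_x/∂P_y = -6.
ε = (∂Q_x/∂P_y)(P_y/Q_x) = -6 × (17.2/1602.04) ≈ -0.064.
Since ε < 0, cars and gasoline are complements.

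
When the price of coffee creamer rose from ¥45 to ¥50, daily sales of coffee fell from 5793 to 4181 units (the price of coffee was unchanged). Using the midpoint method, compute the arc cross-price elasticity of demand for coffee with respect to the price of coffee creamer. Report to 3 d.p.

ΔQ_A = 4181 − 5793 = -1612; ΔP_B = 50 − 45 = 5.
Midpoints: Q̄_A = 4987.0, P̄_B = 47.50.
ε = (ΔQ_A/Q̄_A)/(ΔP_B/P̄_B) = (-1612/4987.0)/(5/47.50) ≈ -3.071.
ε < 0: coffee and coffee creamer are complements.

-3.071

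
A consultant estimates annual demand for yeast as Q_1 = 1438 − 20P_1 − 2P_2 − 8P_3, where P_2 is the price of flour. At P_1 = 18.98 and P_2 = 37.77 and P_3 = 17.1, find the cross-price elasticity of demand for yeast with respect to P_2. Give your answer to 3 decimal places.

-0.089

At P_1 = 18.98 and P_2 = 37.77 and P_3 = 17.1: Q_1 = 846.06.
∂Q_1/∂P_2 = -2.
ε = (∂Q_1/∂P_2)(P_2/Q_1) = -2 × (37.77/846.06) ≈ -0.089.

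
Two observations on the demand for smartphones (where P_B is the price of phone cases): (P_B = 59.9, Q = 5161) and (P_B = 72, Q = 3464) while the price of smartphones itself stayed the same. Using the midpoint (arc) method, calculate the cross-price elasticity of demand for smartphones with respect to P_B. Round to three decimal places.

ΔQ_A = 3464 − 5161 = -1697; ΔP_B = 72 − 59.9 = 12.1.
Midpoints: Q̄_A = 4312.5, P̄_B = 65.95.
ε = (ΔQ_A/Q̄_A)/(ΔP_B/P̄_B) = (-1697/4312.5)/(12.1/65.95) ≈ -2.145.
ε < 0: smartphones and phone cases are complements.

-2.145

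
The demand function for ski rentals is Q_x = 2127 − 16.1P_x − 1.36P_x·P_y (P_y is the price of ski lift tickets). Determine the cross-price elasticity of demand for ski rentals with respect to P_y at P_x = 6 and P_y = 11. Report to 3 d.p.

-0.046

At P_x = 6 and P_y = 11: Q_x = 1940.64.
∂Q_x/∂P_y = -1.36P_x = -1.36(6) = -8.1600.
ε = (∂Q_x/∂P_y)(P_y/Q_x) = -8.1600 × (11/1940.64) ≈ -0.046.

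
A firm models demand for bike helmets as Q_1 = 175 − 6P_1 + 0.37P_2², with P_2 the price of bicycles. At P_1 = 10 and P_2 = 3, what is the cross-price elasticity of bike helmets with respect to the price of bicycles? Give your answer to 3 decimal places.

At P_1 = 10 and P_2 = 3: Q_1 = 118.33.
∂Q_1/∂P_2 = 0.74P_2 = 0.74(3) = 2.2200.
ε = (∂Q_1/∂P_2)(P_2/Q_1) = 2.2200 × (3/118.33) ≈ 0.056.

0.056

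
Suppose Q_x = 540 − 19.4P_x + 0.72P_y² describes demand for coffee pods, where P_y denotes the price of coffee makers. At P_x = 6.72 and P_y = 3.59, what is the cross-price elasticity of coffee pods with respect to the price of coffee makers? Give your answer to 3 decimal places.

0.044

At P_x = 6.72 and P_y = 3.59: Q_x = 418.911.
∂Q_x/∂P_y = 1.44P_y = 1.44(3.59) = 5.1696.
ε = (∂Q_x/∂P_y)(P_y/Q_x) = 5.1696 × (3.59/418.911) ≈ 0.044.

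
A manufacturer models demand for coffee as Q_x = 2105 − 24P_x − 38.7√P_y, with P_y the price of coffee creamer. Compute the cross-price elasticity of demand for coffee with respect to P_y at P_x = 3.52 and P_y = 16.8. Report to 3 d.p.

-0.043

At P_x = 3.52 and P_y = 16.8: Q_x = 1861.897.
∂Q_x/∂P_y = -38.7/(2√P_y) = -38.7/(2√16.8) = -4.7209.
ε = (∂Q_x/∂P_y)(P_y/Q_x) = -4.7209 × (16.8/1861.897) ≈ -0.043.
ε < 0: complements.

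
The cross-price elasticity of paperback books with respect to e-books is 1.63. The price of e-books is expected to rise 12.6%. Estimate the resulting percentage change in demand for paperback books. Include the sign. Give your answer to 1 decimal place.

%ΔQ ≈ ε × %ΔP of e-books = 1.63 × (12.6%) = 20.5%.
Demand for paperback books rises by about 20.5%.

20.5%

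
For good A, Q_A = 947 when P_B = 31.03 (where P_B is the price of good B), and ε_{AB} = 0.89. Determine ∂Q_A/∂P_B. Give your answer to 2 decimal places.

ε = (∂Q_A/∂P_B)·(P_B/Q_A) ⇒ ∂Q_A/∂P_B = ε·Q_A/P_B = 0.89 × 947/31.03 ≈ 27.16.

27.16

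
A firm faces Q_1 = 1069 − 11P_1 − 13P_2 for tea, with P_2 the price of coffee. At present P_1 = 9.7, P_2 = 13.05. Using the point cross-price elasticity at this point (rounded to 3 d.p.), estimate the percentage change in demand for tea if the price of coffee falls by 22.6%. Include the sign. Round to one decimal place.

4.8%

At P_1 = 9.7, P_2 = 13.05: Q_1 = 792.65.
∂Q_1/∂P_2 = -13.
ε = (∂Q_1/∂P_2)(P_2/Q_1) = -13.0000 × 13.05/792.65 ≈ -0.214.
%ΔQ_1 ≈ ε × %ΔP_2 = -0.214 × (-22.6%) = 4.8%.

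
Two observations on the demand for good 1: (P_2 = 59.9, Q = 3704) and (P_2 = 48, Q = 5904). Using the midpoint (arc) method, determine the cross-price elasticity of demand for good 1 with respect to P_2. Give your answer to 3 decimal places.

-2.076

ΔQ_1 = 5904 − 3704 = 2200; ΔP_2 = 48 − 59.9 = -11.9.
Midpoints: Q̄_1 = 4804.0, P̄_2 = 53.95.
ε = (ΔQ_1/Q̄_1)/(ΔP_2/P̄_2) = (2200/4804.0)/(-11.9/53.95) ≈ -2.076.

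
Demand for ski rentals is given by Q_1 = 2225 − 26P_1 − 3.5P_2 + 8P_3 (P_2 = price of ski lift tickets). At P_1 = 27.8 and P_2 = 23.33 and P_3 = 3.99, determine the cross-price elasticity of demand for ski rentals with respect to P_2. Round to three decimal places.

At P_1 = 27.8 and P_2 = 23.33 and P_3 = 3.99: Q_1 = 1452.465.
∂Q_1/∂P_2 = -3.5.
ε = (∂Q_1/∂P_2)(P_2/Q_1) = -3.5 × (23.33/1452.465) ≈ -0.056.
Since ε < 0, ski rentals and ski lift tickets are complements.

-0.056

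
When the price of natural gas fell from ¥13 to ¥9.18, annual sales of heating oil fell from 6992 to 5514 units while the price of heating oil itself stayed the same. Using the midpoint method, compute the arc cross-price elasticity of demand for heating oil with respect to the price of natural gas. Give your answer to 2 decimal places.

ΔQ_A = 5514 − 6992 = -1478; ΔP_B = 9.18 − 13 = -3.82.
Midpoints: Q̄_A = 6253.0, P̄_B = 11.09.
ε = (ΔQ_A/Q̄_A)/(ΔP_B/P̄_B) = (-1478/6253.0)/(-3.82/11.09) ≈ 0.69.
ε > 0: heating oil and natural gas are substitutes.

0.69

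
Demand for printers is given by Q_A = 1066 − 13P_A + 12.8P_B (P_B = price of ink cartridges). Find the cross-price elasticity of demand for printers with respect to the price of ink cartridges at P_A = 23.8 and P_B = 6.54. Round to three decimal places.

0.100

At P_A = 23.8 and P_B = 6.54: Q_A = 840.312.
∂Q_A/∂P_B = 12.8.
ε = (∂Q_A/∂P_B)(P_B/Q_A) = 12.8 × (6.54/840.312) ≈ 0.100.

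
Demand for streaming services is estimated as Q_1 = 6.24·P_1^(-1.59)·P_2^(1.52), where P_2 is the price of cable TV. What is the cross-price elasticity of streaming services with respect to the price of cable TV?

In a log-linear (constant-elasticity) demand function, the coefficient on the exponent of P_2 is the cross-price elasticity.
ε = 1.52. Positive, so streaming services and cable TV are substitutes.

1.52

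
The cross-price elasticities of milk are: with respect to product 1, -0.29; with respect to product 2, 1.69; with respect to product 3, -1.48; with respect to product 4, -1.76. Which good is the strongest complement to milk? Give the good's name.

product 4

Complements have ε < 0. The most negative value is -1.76 (product 4).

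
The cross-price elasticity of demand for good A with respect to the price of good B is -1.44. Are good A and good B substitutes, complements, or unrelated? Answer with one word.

complements

ε = -1.44 < 0, so a higher price of good B lowers demand for good A: complements.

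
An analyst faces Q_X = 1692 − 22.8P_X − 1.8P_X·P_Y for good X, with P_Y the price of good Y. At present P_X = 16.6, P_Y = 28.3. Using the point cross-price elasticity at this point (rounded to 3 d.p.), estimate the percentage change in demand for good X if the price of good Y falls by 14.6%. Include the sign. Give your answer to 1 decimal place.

At P_X = 16.6, P_Y = 28.3: Q_X = 467.916.
∂Q_X/∂P_Y = -1.8P_X = -29.8800.
ε = (∂Q_X/∂P_Y)(P_Y/Q_X) = -29.8800 × 28.3/467.916 ≈ -1.807.
%ΔQ_X ≈ ε × %ΔP_Y = -1.807 × (-14.6%) = 26.4%.

26.4%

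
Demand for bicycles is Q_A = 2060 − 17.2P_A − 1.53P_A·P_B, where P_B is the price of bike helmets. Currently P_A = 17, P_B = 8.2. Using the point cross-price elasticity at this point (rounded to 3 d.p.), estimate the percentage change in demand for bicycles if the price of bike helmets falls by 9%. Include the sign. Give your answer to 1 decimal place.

1.2%

At P_A = 17, P_B = 8.2: Q_A = 1554.318.
∂Q_A/∂P_B = -1.53P_A = -26.0100.
ε = (∂Q_A/∂P_B)(P_B/Q_A) = -26.0100 × 8.2/1554.318 ≈ -0.137.
%ΔQ_A ≈ ε × %ΔP_B = -0.137 × (-9%) = 1.2%.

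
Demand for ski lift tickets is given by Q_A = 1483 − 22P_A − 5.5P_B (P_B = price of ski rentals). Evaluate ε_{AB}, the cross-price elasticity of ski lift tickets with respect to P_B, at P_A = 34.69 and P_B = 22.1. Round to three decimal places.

At P_A = 34.69 and P_B = 22.1: Q_A = 598.27.
∂Q_A/∂P_B = -5.5.
ε = (∂Q_A/∂P_B)(P_B/Q_A) = -5.5 × (22.1/598.27) ≈ -0.203.
Since ε < 0, ski lift tickets and ski rentals are complements.

-0.203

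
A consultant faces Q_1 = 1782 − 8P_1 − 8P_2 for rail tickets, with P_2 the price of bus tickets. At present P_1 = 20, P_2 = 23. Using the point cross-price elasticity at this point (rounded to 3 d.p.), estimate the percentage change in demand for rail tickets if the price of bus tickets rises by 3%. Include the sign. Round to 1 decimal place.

-0.4%

At P_1 = 20, P_2 = 23: Q_1 = 1438.
∂Q_1/∂P_2 = -8.
ε = (∂Q_1/∂P_2)(P_2/Q_1) = -8.0000 × 23/1438 ≈ -0.128.
%ΔQ_1 ≈ ε × %ΔP_2 = -0.128 × (3%) = -0.4%.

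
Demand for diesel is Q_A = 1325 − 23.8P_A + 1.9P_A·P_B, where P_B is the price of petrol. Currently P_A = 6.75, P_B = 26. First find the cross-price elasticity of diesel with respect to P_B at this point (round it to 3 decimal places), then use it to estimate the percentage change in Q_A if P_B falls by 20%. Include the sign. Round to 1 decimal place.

-4.5%

At P_A = 6.75, P_B = 26: Q_A = 1497.8.
∂Q_A/∂P_B = 1.9P_A = 12.8250.
ε = (∂Q_A/∂P_B)(P_B/Q_A) = 12.8250 × 26/1497.8 ≈ 0.223.
%ΔQ_A ≈ ε × %ΔP_B = 0.223 × (-20%) = -4.5%.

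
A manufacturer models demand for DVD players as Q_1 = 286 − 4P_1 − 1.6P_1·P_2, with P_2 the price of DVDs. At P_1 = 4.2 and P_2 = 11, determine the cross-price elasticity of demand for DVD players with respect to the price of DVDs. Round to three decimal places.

At P_1 = 4.2 and P_2 = 11: Q_1 = 195.28.
∂Q_1/∂P_2 = -1.6P_1 = -1.6(4.2) = -6.7200.
ε = (∂Q_1/∂P_2)(P_2/Q_1) = -6.7200 × (11/195.28) ≈ -0.379.
ε < 0: complements.

-0.379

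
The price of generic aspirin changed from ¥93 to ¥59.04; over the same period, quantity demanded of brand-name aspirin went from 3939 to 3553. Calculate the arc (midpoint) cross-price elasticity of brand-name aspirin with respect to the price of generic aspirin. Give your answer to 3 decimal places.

0.231

ΔQ_A = 3553 − 3939 = -386; ΔP_B = 59.04 − 93 = -33.96.
Midpoints: Q̄_A = 3746.0, P̄_B = 76.02.
ε = (ΔQ_A/Q̄_A)/(ΔP_B/P̄_B) = (-386/3746.0)/(-33.96/76.02) ≈ 0.231.
ε > 0: brand-name aspirin and generic aspirin are substitutes.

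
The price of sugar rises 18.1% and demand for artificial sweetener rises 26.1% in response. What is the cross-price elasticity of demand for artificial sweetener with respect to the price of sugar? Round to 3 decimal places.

1.442

ε = (%ΔQ of artificial sweetener) / (%ΔP of sugar) = (26.1%) / (18.1%) ≈ 1.442.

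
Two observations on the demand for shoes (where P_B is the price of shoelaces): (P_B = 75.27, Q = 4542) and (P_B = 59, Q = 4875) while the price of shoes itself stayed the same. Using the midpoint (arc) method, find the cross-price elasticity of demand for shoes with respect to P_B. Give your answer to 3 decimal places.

-0.292

ΔQ_A = 4875 − 4542 = 333; ΔP_B = 59 − 75.27 = -16.27.
Midpoints: Q̄_A = 4708.5, P̄_B = 67.13.
ε = (ΔQ_A/Q̄_A)/(ΔP_B/P̄_B) = (333/4708.5)/(-16.27/67.13) ≈ -0.292.
ε < 0: shoes and shoelaces are complements.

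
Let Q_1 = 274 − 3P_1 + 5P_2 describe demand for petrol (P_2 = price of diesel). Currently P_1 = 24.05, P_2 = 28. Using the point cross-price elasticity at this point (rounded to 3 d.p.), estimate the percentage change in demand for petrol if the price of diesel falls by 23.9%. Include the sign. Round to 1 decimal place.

-9.8%

At P_1 = 24.05, P_2 = 28: Q_1 = 341.85.
∂Q_1/∂P_2 = 5.
ε = (∂Q_1/∂P_2)(P_2/Q_1) = 5.0000 × 28/341.85 ≈ 0.410.
%ΔQ_1 ≈ ε × %ΔP_2 = 0.410 × (-23.9%) = -9.8%.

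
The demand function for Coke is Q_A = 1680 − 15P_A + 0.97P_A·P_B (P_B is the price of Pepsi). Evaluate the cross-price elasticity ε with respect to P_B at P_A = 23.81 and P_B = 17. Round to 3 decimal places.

At P_A = 23.81 and P_B = 17: Q_A = 1715.477.
∂Q_A/∂P_B = 0.97P_A = 0.97(23.81) = 23.0957.
ε = (∂Q_A/∂P_B)(P_B/Q_A) = 23.0957 × (17/1715.477) ≈ 0.229.

0.229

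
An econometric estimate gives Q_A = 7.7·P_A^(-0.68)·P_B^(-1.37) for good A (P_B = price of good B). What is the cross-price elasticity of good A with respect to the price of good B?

-1.37

In a log-linear (constant-elasticity) demand function, the coefficient on the exponent of P_B is the cross-price elasticity.
ε = -1.37. Negative, so good A and good B are complements.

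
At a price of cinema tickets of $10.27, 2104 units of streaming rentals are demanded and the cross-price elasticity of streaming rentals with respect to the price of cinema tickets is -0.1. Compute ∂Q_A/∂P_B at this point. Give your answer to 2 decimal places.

-20.49

ε = (∂Q_A/∂P_B)·(P_B/Q_A) ⇒ ∂Q_A/∂P_B = ε·Q_A/P_B = -0.1 × 2104/10.27 ≈ -20.49.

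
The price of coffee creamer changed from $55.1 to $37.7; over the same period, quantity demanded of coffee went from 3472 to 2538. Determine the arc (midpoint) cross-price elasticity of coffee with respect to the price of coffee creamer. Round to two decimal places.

0.83

ΔQ_A = 2538 − 3472 = -934; ΔP_B = 37.7 − 55.1 = -17.4.
Midpoints: Q̄_A = 3005.0, P̄_B = 46.40.
ε = (ΔQ_A/Q̄_A)/(ΔP_B/P̄_B) = (-934/3005.0)/(-17.4/46.40) ≈ 0.83.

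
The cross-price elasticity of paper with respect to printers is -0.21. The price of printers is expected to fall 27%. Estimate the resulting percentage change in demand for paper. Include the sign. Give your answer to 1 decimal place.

%ΔQ ≈ ε × %ΔP of printers = -0.21 × (-27%) = 5.7%.

5.7%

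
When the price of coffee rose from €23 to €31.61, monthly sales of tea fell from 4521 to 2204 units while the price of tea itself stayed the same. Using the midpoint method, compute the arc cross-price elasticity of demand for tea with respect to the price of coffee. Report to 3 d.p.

-2.185

ΔQ_A = 2204 − 4521 = -2317; ΔP_B = 31.61 − 23 = 8.61.
Midpoints: Q̄_A = 3362.5, P̄_B = 27.30.
ε = (ΔQ_A/Q̄_A)/(ΔP_B/P̄_B) = (-2317/3362.5)/(8.61/27.30) ≈ -2.185.
ε < 0: tea and coffee are complements.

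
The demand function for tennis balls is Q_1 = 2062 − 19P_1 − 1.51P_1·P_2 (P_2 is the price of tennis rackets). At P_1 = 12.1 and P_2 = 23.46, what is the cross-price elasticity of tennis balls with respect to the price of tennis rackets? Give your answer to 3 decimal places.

-0.305

At P_1 = 12.1 and P_2 = 23.46: Q_1 = 1403.462.
∂Q_1/∂P_2 = -1.51P_1 = -1.51(12.1) = -18.2710.
ε = (∂Q_1/∂P_2)(P_2/Q_1) = -18.2710 × (23.46/1403.462) ≈ -0.305.
ε < 0: complements.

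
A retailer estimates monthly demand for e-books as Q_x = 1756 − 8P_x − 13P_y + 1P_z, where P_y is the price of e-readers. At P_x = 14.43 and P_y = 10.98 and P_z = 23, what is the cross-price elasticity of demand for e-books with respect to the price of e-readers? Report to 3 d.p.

-0.094

At P_x = 14.43 and P_y = 10.98 and P_z = 23: Q_x = 1520.82.
∂Q_x/∂P_y = -13.
ε = (∂Q_x/∂P_y)(P_y/Q_x) = -13 × (10.98/1520.82) ≈ -0.094.
Since ε < 0, e-books and e-readers are complements.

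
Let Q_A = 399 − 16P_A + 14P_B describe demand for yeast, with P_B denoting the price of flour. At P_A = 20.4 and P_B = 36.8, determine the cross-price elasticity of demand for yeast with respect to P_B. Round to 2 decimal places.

0.88

At P_A = 20.4 and P_B = 36.8: Q_A = 587.8.
∂Q_A/∂P_B = 14.
ε = (∂Q_A/∂P_B)(P_B/Q_A) = 14 × (36.8/587.8) ≈ 0.88.
Since ε > 0, yeast and flour are substitutes.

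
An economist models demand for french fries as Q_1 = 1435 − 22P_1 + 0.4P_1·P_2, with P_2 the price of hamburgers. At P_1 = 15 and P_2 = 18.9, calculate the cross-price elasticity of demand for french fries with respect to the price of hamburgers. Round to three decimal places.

0.093

At P_1 = 15 and P_2 = 18.9: Q_1 = 1218.4.
∂Q_1/∂P_2 = 0.4P_1 = 0.4(15) = 6.0000.
ε = (∂Q_1/∂P_2)(P_2/Q_1) = 6.0000 × (18.9/1218.4) ≈ 0.093.
ε > 0: substitutes.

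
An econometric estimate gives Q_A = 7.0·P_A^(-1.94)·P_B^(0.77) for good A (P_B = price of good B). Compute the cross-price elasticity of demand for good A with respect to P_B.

In a log-linear (constant-elasticity) demand function, the coefficient on the exponent of P_B is the cross-price elasticity.
ε = 0.77. Positive, so good A and good B are substitutes.

0.77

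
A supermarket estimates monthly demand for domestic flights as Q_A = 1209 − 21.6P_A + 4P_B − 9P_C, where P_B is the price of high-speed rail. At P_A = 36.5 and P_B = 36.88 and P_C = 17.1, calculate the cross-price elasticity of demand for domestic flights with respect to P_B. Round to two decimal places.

0.36

At P_A = 36.5 and P_B = 36.88 and P_C = 17.1: Q_A = 414.22.
∂Q_A/∂P_B = 4.
ε = (∂Q_A/∂P_B)(P_B/Q_A) = 4 × (36.88/414.22) ≈ 0.36.
Since ε > 0, domestic flights and high-speed rail are substitutes.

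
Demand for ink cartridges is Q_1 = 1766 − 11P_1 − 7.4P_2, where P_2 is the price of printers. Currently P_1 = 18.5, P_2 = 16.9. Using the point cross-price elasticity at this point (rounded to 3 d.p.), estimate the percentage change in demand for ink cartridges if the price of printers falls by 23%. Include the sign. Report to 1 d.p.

At P_1 = 18.5, P_2 = 16.9: Q_1 = 1437.44.
∂Q_1/∂P_2 = -7.4.
ε = (∂Q_1/∂P_2)(P_2/Q_1) = -7.4000 × 16.9/1437.44 ≈ -0.087.
%ΔQ_1 ≈ ε × %ΔP_2 = -0.087 × (-23%) = 2.0%.

2.0%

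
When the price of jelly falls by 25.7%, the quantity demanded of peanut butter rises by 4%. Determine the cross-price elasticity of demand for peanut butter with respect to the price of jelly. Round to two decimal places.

ε = (%ΔQ of peanut butter) / (%ΔP of jelly) = (4%) / (-25.7%) ≈ -0.16.
Negative cross-price elasticity: complements.

-0.16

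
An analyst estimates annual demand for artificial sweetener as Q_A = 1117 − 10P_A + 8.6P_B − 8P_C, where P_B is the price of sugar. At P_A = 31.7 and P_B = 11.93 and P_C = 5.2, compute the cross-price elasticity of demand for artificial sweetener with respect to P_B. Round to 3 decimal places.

0.119

At P_A = 31.7 and P_B = 11.93 and P_C = 5.2: Q_A = 860.998.
∂Q_A/∂P_B = 8.6.
ε = (∂Q_A/∂P_B)(P_B/Q_A) = 8.6 × (11.93/860.998) ≈ 0.119.
Since ε > 0, artificial sweetener and sugar are substitutes.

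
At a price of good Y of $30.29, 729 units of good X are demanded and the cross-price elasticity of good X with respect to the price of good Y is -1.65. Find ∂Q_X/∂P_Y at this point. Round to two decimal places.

ε = (∂Q_X/∂P_Y)·(P_Y/Q_X) ⇒ ∂Q_X/∂P_Y = ε·Q_X/P_Y = -1.65 × 729/30.29 ≈ -39.71.

-39.71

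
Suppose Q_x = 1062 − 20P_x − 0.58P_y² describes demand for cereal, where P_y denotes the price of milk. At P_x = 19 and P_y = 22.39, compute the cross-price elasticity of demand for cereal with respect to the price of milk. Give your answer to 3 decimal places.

-1.486

At P_x = 19 and P_y = 22.39: Q_x = 391.239.
∂Q_x/∂P_y = -1.16P_y = -1.16(22.39) = -25.9724.
ε = (∂Q_x/∂P_y)(P_y/Q_x) = -25.9724 × (22.39/391.239) ≈ -1.486.
ε < 0: complements.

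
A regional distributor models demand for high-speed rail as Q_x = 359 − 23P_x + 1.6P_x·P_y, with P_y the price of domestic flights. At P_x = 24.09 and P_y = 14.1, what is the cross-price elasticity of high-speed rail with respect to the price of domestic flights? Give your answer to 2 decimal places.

1.56

At P_x = 24.09 and P_y = 14.1: Q_x = 348.400.
∂Q_x/∂P_y = 1.6P_x = 1.6(24.09) = 38.5440.
ε = (∂Q_x/∂P_y)(P_y/Q_x) = 38.5440 × (14.1/348.400) ≈ 1.56.
ε > 0: substitutes.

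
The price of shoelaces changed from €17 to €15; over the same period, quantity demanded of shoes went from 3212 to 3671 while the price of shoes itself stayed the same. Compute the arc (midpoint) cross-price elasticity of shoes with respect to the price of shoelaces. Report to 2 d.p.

ΔQ_A = 3671 − 3212 = 459; ΔP_B = 15 − 17 = -2.
Midpoints: Q̄_A = 3441.5, P̄_B = 16.00.
ε = (ΔQ_A/Q̄_A)/(ΔP_B/P̄_B) = (459/3441.5)/(-2/16.00) ≈ -1.07.

-1.07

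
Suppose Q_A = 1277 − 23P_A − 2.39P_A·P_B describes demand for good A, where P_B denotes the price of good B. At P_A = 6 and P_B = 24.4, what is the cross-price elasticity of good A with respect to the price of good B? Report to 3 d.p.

-0.443

At P_A = 6 and P_B = 24.4: Q_A = 789.104.
∂Q_A/∂P_B = -2.39P_A = -2.39(6) = -14.3400.
ε = (∂Q_A/∂P_B)(P_B/Q_A) = -14.3400 × (24.4/789.104) ≈ -0.443.
ε < 0: complements.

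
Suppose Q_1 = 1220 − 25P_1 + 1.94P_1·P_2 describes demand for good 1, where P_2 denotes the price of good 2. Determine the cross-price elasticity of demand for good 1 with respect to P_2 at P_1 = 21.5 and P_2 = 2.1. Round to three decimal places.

At P_1 = 21.5 and P_2 = 2.1: Q_1 = 770.091.
∂Q_1/∂P_2 = 1.94P_1 = 1.94(21.5) = 41.7100.
ε = (∂Q_1/∂P_2)(P_2/Q_1) = 41.7100 × (2.1/770.091) ≈ 0.114.
ε > 0: substitutes.

0.114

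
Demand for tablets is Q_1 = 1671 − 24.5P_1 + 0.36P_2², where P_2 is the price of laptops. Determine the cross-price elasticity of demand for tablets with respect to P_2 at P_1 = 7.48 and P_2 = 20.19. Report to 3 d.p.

0.180

At P_1 = 7.48 and P_2 = 20.19: Q_1 = 1634.489.
∂Q_1/∂P_2 = 0.72P_2 = 0.72(20.19) = 14.5368.
ε = (∂Q_1/∂P_2)(P_2/Q_1) = 14.5368 × (20.19/1634.489) ≈ 0.180.
ε > 0: substitutes.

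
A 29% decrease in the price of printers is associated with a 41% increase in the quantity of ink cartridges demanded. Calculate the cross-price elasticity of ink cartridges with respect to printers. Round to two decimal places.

-1.41

ε = (%ΔQ of ink cartridges) / (%ΔP of printers) = (41%) / (-29%) ≈ -1.41.
Negative cross-price elasticity: complements.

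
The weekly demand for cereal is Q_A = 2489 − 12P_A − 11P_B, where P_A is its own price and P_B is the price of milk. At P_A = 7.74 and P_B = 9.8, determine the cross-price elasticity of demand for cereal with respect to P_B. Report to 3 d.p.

At P_A = 7.74 and P_B = 9.8: Q_A = 2288.32.
∂Q_A/∂P_B = -11.
ε = (∂Q_A/∂P_B)(P_B/Q_A) = -11 × (9.8/2288.32) ≈ -0.047.

-0.047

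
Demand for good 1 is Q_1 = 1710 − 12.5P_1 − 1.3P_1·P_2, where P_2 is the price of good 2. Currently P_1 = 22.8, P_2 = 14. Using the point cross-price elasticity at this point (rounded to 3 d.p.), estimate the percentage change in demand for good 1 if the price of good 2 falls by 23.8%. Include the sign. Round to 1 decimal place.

9.8%

At P_1 = 22.8, P_2 = 14: Q_1 = 1010.04.
∂Q_1/∂P_2 = -1.3P_1 = -29.6400.
ε = (∂Q_1/∂P_2)(P_2/Q_1) = -29.6400 × 14/1010.04 ≈ -0.411.
%ΔQ_1 ≈ ε × %ΔP_2 = -0.411 × (-23.8%) = 9.8%.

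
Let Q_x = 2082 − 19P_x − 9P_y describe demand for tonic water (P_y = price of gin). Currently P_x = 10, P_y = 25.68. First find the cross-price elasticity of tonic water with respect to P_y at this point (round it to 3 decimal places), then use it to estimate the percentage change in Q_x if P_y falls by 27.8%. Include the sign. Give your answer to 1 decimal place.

At P_x = 10, P_y = 25.68: Q_x = 1660.88.
∂Q_x/∂P_y = -9.
ε = (∂Q_x/∂P_y)(P_y/Q_x) = -9.0000 × 25.68/1660.88 ≈ -0.139.
%ΔQ_x ≈ ε × %ΔP_y = -0.139 × (-27.8%) = 3.9%.

3.9%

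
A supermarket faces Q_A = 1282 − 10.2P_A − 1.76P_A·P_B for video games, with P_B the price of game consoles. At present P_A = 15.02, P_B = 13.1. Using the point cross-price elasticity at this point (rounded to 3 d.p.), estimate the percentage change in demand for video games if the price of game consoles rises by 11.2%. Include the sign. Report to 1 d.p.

At P_A = 15.02, P_B = 13.1: Q_A = 782.495.
∂Q_A/∂P_B = -1.76P_A = -26.4352.
ε = (∂Q_A/∂P_B)(P_B/Q_A) = -26.4352 × 13.1/782.495 ≈ -0.443.
%ΔQ_A ≈ ε × %ΔP_B = -0.443 × (11.2%) = -5.0%.

-5.0%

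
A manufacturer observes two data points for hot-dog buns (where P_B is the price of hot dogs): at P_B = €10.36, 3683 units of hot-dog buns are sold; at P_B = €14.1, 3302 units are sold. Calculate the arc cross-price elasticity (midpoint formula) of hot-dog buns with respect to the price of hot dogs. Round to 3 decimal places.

ΔQ_A = 3302 − 3683 = -381; ΔP_B = 14.1 − 10.36 = 3.74.
Midpoints: Q̄_A = 3492.5, P̄_B = 12.23.
ε = (ΔQ_A/Q̄_A)/(ΔP_B/P̄_B) = (-381/3492.5)/(3.74/12.23) ≈ -0.357.
ε < 0: hot-dog buns and hot dogs are complements.

-0.357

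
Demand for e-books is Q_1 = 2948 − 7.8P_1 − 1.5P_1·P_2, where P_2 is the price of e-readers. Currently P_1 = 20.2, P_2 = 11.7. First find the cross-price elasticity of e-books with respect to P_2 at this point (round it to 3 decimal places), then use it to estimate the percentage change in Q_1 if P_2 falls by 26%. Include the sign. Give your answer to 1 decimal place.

At P_1 = 20.2, P_2 = 11.7: Q_1 = 2435.93.
∂Q_1/∂P_2 = -1.5P_1 = -30.3000.
ε = (∂Q_1/∂P_2)(P_2/Q_1) = -30.3000 × 11.7/2435.93 ≈ -0.146.
%ΔQ_1 ≈ ε × %ΔP_2 = -0.146 × (-26%) = 3.8%.

3.8%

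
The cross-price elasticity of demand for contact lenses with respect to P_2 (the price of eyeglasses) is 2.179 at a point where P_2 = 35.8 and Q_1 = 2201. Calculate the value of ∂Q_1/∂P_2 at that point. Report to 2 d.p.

133.97

ε = (∂Q_1/∂P_2)·(P_2/Q_1) ⇒ ∂Q_1/∂P_2 = ε·Q_1/P_2 = 2.179 × 2201/35.8 ≈ 133.97.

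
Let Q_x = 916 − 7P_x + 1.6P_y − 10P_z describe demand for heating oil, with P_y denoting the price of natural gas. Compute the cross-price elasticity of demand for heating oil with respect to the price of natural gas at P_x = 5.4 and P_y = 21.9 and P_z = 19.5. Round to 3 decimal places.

0.049

At P_x = 5.4 and P_y = 21.9 and P_z = 19.5: Q_x = 718.24.
∂Q_x/∂P_y = 1.6.
ε = (∂Q_x/∂P_y)(P_y/Q_x) = 1.6 × (21.9/718.24) ≈ 0.049.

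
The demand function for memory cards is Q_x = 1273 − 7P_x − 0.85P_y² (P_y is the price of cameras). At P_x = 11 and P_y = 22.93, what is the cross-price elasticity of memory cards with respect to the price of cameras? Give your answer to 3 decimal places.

At P_x = 11 and P_y = 22.93: Q_x = 749.083.
∂Q_x/∂P_y = -1.7P_y = -1.7(22.93) = -38.9810.
ε = (∂Q_x/∂P_y)(P_y/Q_x) = -38.9810 × (22.93/749.083) ≈ -1.193.

-1.193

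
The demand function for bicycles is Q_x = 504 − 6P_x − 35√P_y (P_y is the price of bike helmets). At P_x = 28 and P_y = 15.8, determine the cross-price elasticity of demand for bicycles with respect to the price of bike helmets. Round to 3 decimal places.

-0.353

At P_x = 28 and P_y = 15.8: Q_x = 196.878.
∂Q_x/∂P_y = -35/(2√P_y) = -35/(2√15.8) = -4.4026.
ε = (∂Q_x/∂P_y)(P_y/Q_x) = -4.4026 × (15.8/196.878) ≈ -0.353.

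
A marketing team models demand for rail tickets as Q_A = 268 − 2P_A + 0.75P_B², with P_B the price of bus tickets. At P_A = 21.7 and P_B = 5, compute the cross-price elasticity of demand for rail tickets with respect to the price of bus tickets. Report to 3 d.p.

0.154

At P_A = 21.7 and P_B = 5: Q_A = 243.35.
∂Q_A/∂P_B = 1.5P_B = 1.5(5) = 7.5000.
ε = (∂Q_A/∂P_B)(P_B/Q_A) = 7.5000 × (5/243.35) ≈ 0.154.
ε > 0: substitutes.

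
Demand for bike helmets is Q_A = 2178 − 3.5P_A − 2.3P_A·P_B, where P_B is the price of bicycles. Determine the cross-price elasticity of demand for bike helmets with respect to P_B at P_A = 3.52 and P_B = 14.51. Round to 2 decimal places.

-0.06

At P_A = 3.52 and P_B = 14.51: Q_A = 2048.207.
∂Q_A/∂P_B = -2.3P_A = -2.3(3.52) = -8.0960.
ε = (∂Q_A/∂P_B)(P_B/Q_A) = -8.0960 × (14.51/2048.207) ≈ -0.06.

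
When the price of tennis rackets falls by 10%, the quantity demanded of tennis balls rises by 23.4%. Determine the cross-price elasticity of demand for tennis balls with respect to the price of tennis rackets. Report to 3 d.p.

ε = (%ΔQ of tennis balls) / (%ΔP of tennis rackets) = (23.4%) / (-10%) ≈ -2.340.
Negative cross-price elasticity: complements.

-2.340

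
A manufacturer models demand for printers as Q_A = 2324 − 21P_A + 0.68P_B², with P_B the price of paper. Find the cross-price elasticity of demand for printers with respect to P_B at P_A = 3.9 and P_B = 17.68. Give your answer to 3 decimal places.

At P_A = 3.9 and P_B = 17.68: Q_A = 2454.656.
∂Q_A/∂P_B = 1.36P_B = 1.36(17.68) = 24.0448.
ε = (∂Q_A/∂P_B)(P_B/Q_A) = 24.0448 × (17.68/2454.656) ≈ 0.173.

0.173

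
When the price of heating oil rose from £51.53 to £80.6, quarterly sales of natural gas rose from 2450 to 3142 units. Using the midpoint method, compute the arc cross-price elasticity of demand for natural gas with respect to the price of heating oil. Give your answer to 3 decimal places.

0.562

ΔQ_A = 3142 − 2450 = 692; ΔP_B = 80.6 − 51.53 = 29.07.
Midpoints: Q̄_A = 2796.0, P̄_B = 66.06.
ε = (ΔQ_A/Q̄_A)/(ΔP_B/P̄_B) = (692/2796.0)/(29.07/66.06) ≈ 0.562.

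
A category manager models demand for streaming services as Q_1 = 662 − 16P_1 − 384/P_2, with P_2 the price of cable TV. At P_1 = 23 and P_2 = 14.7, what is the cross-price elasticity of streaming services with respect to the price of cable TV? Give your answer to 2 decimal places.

0.10

At P_1 = 23 and P_2 = 14.7: Q_1 = 267.878.
∂Q_1/∂P_2 = 384/P_2² = 1.7770.
ε = (∂Q_1/∂P_2)(P_2/Q_1) = 1.7770 × (14.7/267.878) ≈ 0.10.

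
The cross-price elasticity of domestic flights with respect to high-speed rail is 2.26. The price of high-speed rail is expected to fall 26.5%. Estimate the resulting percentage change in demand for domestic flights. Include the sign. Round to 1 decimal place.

%ΔQ ≈ ε × %ΔP of high-speed rail = 2.26 × (-26.5%) = -59.9%.
Demand for domestic flights falls by about 59.9%.

-59.9%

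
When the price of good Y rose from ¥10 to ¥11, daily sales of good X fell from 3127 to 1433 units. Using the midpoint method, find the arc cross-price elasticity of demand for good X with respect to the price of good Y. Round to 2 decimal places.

ΔQ_X = 1433 − 3127 = -1694; ΔP_Y = 11 − 10 = 1.
Midpoints: Q̄_X = 2280.0, P̄_Y = 10.50.
ε = (ΔQ_X/Q̄_X)/(ΔP_Y/P̄_Y) = (-1694/2280.0)/(1/10.50) ≈ -7.80.
ε < 0: good X and good Y are complements.

-7.80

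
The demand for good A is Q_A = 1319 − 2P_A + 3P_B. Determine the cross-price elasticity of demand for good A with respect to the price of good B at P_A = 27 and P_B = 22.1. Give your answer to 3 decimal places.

At P_A = 27 and P_B = 22.1: Q_A = 1331.3.
∂Q_A/∂P_B = 3.
ε = (∂Q_A/∂P_B)(P_B/Q_A) = 3 × (22.1/1331.3) ≈ 0.050.

0.050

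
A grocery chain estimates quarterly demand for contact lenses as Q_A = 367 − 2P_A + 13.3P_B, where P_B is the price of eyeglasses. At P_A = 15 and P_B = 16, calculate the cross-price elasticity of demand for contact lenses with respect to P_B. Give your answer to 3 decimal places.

0.387

At P_A = 15 and P_B = 16: Q_A = 549.8.
∂Q_A/∂P_B = 13.3.
ε = (∂Q_A/∂P_B)(P_B/Q_A) = 13.3 × (16/549.8) ≈ 0.387.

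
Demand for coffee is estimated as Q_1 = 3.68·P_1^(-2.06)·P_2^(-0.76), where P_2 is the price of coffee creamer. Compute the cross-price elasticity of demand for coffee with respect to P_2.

In a log-linear (constant-elasticity) demand function, the coefficient on the exponent of P_2 is the cross-price elasticity.
ε = -0.76. Negative, so coffee and coffee creamer are complements.

-0.76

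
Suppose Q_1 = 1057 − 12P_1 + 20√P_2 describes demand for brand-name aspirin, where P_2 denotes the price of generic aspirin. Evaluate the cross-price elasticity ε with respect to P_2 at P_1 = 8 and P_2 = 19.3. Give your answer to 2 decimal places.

0.04

At P_1 = 8 and P_2 = 19.3: Q_1 = 1048.864.
∂Q_1/∂P_2 = 20/(2√P_2) = 20/(2√19.3) = 2.2763.
ε = (∂Q_1/∂P_2)(P_2/Q_1) = 2.2763 × (19.3/1048.864) ≈ 0.04.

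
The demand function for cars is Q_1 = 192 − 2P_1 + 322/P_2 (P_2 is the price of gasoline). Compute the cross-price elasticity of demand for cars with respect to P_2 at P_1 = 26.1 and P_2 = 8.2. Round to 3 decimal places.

-0.219

At P_1 = 26.1 and P_2 = 8.2: Q_1 = 179.068.
∂Q_1/∂P_2 = −322/P_2² = -4.7888.
ε = (∂Q_1/∂P_2)(P_2/Q_1) = -4.7888 × (8.2/179.068) ≈ -0.219.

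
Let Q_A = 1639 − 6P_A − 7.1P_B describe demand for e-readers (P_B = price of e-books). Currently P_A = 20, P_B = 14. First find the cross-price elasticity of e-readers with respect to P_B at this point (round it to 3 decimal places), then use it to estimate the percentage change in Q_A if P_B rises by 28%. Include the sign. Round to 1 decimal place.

-2.0%

At P_A = 20, P_B = 14: Q_A = 1419.6.
∂Q_A/∂P_B = -7.1.
ε = (∂Q_A/∂P_B)(P_B/Q_A) = -7.1000 × 14/1419.6 ≈ -0.070.
%ΔQ_A ≈ ε × %ΔP_B = -0.070 × (28%) = -2.0%.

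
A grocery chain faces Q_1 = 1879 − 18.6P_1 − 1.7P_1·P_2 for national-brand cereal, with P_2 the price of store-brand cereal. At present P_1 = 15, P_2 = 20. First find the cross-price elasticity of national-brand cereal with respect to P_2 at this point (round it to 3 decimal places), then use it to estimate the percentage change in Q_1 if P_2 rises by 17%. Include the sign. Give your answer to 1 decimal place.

At P_1 = 15, P_2 = 20: Q_1 = 1090.
∂Q_1/∂P_2 = -1.7P_1 = -25.5000.
ε = (∂Q_1/∂P_2)(P_2/Q_1) = -25.5000 × 20/1090 ≈ -0.468.
%ΔQ_1 ≈ ε × %ΔP_2 = -0.468 × (17%) = -8.0%.

-8.0%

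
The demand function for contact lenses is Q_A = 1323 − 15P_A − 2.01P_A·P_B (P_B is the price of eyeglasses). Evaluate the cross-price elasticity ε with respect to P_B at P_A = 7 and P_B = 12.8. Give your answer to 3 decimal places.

At P_A = 7 and P_B = 12.8: Q_A = 1037.904.
∂Q_A/∂P_B = -2.01P_A = -2.01(7) = -14.0700.
ε = (∂Q_A/∂P_B)(P_B/Q_A) = -14.0700 × (12.8/1037.904) ≈ -0.174.

-0.174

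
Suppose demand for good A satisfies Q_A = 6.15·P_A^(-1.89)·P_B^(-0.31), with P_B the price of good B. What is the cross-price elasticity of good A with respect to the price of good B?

-0.31

In a log-linear (constant-elasticity) demand function, the coefficient on the exponent of P_B is the cross-price elasticity.
ε = -0.31. Negative, so good A and good B are complements.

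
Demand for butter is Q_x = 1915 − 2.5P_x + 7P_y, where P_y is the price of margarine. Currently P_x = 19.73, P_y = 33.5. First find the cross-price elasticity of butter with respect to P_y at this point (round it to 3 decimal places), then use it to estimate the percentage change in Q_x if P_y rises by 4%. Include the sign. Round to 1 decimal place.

At P_x = 19.73, P_y = 33.5: Q_x = 2100.175.
∂Q_x/∂P_y = 7.
ε = (∂Q_x/∂P_y)(P_y/Q_x) = 7.0000 × 33.5/2100.175 ≈ 0.112.
%ΔQ_x ≈ ε × %ΔP_y = 0.112 × (4%) = 0.4%.

0.4%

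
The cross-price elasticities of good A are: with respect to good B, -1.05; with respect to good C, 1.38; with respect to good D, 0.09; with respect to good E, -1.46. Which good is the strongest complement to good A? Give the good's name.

Complements have ε < 0. The most negative value is -1.46 (good E).

good E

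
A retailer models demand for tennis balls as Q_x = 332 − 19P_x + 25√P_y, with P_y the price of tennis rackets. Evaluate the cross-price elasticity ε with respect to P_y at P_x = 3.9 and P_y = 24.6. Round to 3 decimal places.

At P_x = 3.9 and P_y = 24.6: Q_x = 381.896.
∂Q_x/∂P_y = 25/(2√P_y) = 25/(2√24.6) = 2.5202.
ε = (∂Q_x/∂P_y)(P_y/Q_x) = 2.5202 × (24.6/381.896) ≈ 0.162.
ε > 0: substitutes.

0.162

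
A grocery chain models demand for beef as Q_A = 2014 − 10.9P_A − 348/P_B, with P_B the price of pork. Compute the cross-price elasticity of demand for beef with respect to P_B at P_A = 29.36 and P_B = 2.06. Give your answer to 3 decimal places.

0.111

At P_A = 29.36 and P_B = 2.06: Q_A = 1525.044.
∂Q_A/∂P_B = 348/P_B² = 82.0058.
ε = (∂Q_A/∂P_B)(P_B/Q_A) = 82.0058 × (2.06/1525.044) ≈ 0.111.
ε > 0: substitutes.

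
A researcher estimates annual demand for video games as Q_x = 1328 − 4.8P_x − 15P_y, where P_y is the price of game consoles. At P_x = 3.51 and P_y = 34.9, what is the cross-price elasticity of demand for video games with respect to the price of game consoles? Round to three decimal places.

At P_x = 3.51 and P_y = 34.9: Q_x = 787.652.
∂Q_x/∂P_y = -15.
ε = (∂Q_x/∂P_y)(P_y/Q_x) = -15 × (34.9/787.652) ≈ -0.665.

-0.665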